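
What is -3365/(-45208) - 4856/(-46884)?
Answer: 94323677/529882968 ≈ 0.17801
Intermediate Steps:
-3365/(-45208) - 4856/(-46884) = -3365*(-1/45208) - 4856*(-1/46884) = 3365/45208 + 1214/11721 = 94323677/529882968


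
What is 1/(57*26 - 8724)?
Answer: -1/7242 ≈ -0.00013808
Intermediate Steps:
1/(57*26 - 8724) = 1/(1482 - 8724) = 1/(-7242) = -1/7242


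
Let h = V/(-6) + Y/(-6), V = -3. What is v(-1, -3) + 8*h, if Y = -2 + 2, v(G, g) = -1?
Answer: 3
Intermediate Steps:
Y = 0
h = 1/2 (h = -3/(-6) + 0/(-6) = -3*(-1/6) + 0*(-1/6) = 1/2 + 0 = 1/2 ≈ 0.50000)
v(-1, -3) + 8*h = -1 + 8*(1/2) = -1 + 4 = 3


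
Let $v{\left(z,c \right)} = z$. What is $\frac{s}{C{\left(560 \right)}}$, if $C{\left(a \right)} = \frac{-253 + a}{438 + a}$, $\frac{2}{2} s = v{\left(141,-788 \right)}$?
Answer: $\frac{140718}{307} \approx 458.36$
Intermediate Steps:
$s = 141$
$C{\left(a \right)} = \frac{-253 + a}{438 + a}$
$\frac{s}{C{\left(560 \right)}} = \frac{141}{\frac{1}{438 + 560} \left(-253 + 560\right)} = \frac{141}{\frac{1}{998} \cdot 307} = \frac{141}{\frac{307}{998}} = 141 \cdot \frac{998}{307} = \frac{140718}{307}$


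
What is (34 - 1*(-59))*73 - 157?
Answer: 6632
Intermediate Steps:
(34 - 1*(-59))*73 - 157 = (34 + 59)*73 - 157 = 93*73 - 157 = 6789 - 157 = 6632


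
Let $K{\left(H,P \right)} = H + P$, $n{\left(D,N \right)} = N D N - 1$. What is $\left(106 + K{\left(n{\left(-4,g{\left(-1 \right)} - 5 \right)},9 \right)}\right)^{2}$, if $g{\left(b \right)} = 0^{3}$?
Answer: $196$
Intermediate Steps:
$g{\left(b \right)} = 0$
$n{\left(D,N \right)} = -1 + D N^{2}$ ($n{\left(D,N \right)} = D N N - 1 = D N^{2} - 1 = -1 + D N^{2}$)
$\left(106 + K{\left(n{\left(-4,g{\left(-1 \right)} - 5 \right)},9 \right)}\right)^{2} = \left(106 + \left(\left(-1 - 4 \left(0 - 5\right)^{2}\right) + 9\right)\right)^{2} = \left(106 + \left(\left(-1 - 4 \left(-5\right)^{2}\right) + 9\right)\right)^{2} = \left(106 + \left(\left(-1 - 100\right) + 9\right)\right)^{2} = \left(106 + \left(-101 + 9\right)\right)^{2} = \left(106 - 92\right)^{2} = 14^{2} = 196$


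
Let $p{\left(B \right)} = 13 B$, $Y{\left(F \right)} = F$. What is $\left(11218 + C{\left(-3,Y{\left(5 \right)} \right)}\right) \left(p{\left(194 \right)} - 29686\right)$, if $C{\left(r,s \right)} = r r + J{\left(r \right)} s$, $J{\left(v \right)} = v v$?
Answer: $-306192608$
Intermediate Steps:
$J{\left(v \right)} = v^{2}$
$C{\left(r,s \right)} = r^{2} + s r^{2}$ ($C{\left(r,s \right)} = r r + r^{2} s = r^{2} + s r^{2}$)
$\left(11218 + C{\left(-3,Y{\left(5 \right)} \right)}\right) \left(p{\left(194 \right)} - 29686\right) = \left(11218 + \left(-3\right)^{2} \left(1 + 5\right)\right) \left(13 \cdot 194 - 29686\right) = \left(11218 + 9 \cdot 6\right) \left(2522 - 29686\right) = \left(11218 + 54\right) \left(-27164\right) = 11272 \left(-27164\right) = -306192608$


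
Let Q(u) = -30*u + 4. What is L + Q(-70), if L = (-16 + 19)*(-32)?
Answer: 2008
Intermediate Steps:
Q(u) = 4 - 30*u
L = -96 (L = 3*(-32) = -96)
L + Q(-70) = -96 + (4 - 30*(-70)) = -96 + (4 + 2100) = -96 + 2104 = 2008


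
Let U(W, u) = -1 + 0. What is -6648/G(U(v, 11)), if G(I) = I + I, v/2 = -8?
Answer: 3324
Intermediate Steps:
v = -16 (v = 2*(-8) = -16)
U(W, u) = -1
G(I) = 2*I
-6648/G(U(v, 11)) = -6648/(2*(-1)) = -6648/(-2) = -6648*(-1/2) = 3324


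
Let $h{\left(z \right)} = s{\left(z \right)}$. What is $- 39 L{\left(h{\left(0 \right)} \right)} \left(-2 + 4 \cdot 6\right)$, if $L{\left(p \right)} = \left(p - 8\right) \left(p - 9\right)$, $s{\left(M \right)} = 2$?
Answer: $-36036$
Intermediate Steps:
$h{\left(z \right)} = 2$
$L{\left(p \right)} = \left(-9 + p\right) \left(-8 + p\right)$ ($L{\left(p \right)} = \left(-8 + p\right) \left(-9 + p\right) = \left(-9 + p\right) \left(-8 + p\right)$)
$- 39 L{\left(h{\left(0 \right)} \right)} \left(-2 + 4 \cdot 6\right) = - 39 \left(72 + 2^{2} - 34\right) \left(-2 + 4 \cdot 6\right) = - 39 \left(72 + 4 - 34\right) \left(-2 + 24\right) = \left(-39\right) 42 \cdot 22 = \left(-1638\right) 22 = -36036$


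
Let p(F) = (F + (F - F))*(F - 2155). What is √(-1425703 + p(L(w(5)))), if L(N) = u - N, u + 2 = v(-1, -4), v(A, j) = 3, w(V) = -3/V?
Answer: I*√35728711/5 ≈ 1195.5*I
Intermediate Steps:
u = 1 (u = -2 + 3 = 1)
L(N) = 1 - N
p(F) = F*(-2155 + F) (p(F) = (F + 0)*(-2155 + F) = F*(-2155 + F))
√(-1425703 + p(L(w(5)))) = √(-1425703 + (1 - (-3)/5)*(-2155 + (1 - (-3)/5))) = √(-1425703 + (1 - 1*(-⅗))*(-2155 + (1 - 1*(-⅗)))) = √(-1425703 + (1 + ⅗)*(-2155 + (1 + ⅗))) = √(-1425703 + 8*(-2155 + 8/5)/5) = √(-1425703 + (8/5)*(-10767/5)) = √(-1425703 - 86136/25) = √(-35728711/25) = I*√35728711/5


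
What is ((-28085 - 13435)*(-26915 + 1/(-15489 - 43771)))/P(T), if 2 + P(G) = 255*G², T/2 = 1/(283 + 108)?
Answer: -14888741115383334/26557369 ≈ -5.6063e+8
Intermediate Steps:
T = 2/391 (T = 2/(283 + 108) = 2/391 ≈ 0.0051151)
P(G) = -2 + 255*G²
((-28085 - 13435)*(-26915 + 1/(-15489 - 43771)))/P(T) = ((-28085 - 13435)*(-26915 + 1/(-15489 - 43771)))/(-2 + 255*(2/391)²) = (-41520*(-26915 + 1/(-59260)))/(-2 + 255*(4/152881)) = (-41520*(-26915 - 1/59260))/(-2 + 60/8993) = (-41520*(-1594982901/59260))/(-17926/8993) = (3311184502476/2963)*(-8993/17926) = -14888741115383334/26557369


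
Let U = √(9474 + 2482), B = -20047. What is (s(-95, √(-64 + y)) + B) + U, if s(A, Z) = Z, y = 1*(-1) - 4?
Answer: -20047 + 14*√61 + I*√69 ≈ -19938.0 + 8.3066*I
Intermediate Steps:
y = -5 (y = -1 - 4 = -5)
U = 14*√61 (U = √11956 = 14*√61 ≈ 109.34)
(s(-95, √(-64 + y)) + B) + U = (√(-64 - 5) - 20047) + 14*√61 = (√(-69) - 20047) + 14*√61 = (I*√69 - 20047) + 14*√61 = (-20047 + I*√69) + 14*√61 = -20047 + 14*√61 + I*√69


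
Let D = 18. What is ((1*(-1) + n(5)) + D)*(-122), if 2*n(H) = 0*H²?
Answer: -2074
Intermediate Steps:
n(H) = 0 (n(H) = (0*H²)/2 = (½)*0 = 0)
((1*(-1) + n(5)) + D)*(-122) = ((1*(-1) + 0) + 18)*(-122) = ((-1 + 0) + 18)*(-122) = (-1 + 18)*(-122) = 17*(-122) = -2074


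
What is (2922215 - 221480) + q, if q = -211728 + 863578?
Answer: 3352585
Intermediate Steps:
q = 651850
(2922215 - 221480) + q = (2922215 - 221480) + 651850 = 2700735 + 651850 = 3352585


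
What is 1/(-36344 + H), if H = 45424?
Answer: 1/9080 ≈ 0.00011013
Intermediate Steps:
1/(-36344 + H) = 1/(-36344 + 45424) = 1/9080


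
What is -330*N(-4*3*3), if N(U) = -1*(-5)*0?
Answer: 0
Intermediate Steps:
N(U) = 0 (N(U) = 5*0 = 0)
-330*N(-4*3*3) = -330*0 = 0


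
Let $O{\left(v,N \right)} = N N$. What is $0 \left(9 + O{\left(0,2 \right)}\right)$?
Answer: $0$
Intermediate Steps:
$O{\left(v,N \right)} = N^{2}$
$0 \left(9 + O{\left(0,2 \right)}\right) = 0 \left(9 + 2^{2}\right) = 0 \left(9 + 4\right) = 0 \cdot 13 = 0$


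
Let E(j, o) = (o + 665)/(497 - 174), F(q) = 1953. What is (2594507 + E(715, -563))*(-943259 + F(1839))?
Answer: -46402280764534/19 ≈ -2.4422e+12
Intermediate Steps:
E(j, o) = 35/17 + o/323 (E(j, o) = (665 + o)/323 = (665 + o)*(1/323) = 35/17 + o/323)
(2594507 + E(715, -563))*(-943259 + F(1839)) = (2594507 + (35/17 + (1/323)*(-563)))*(-943259 + 1953) = (2594507 + (35/17 - 563/323))*(-941306) = (2594507 + 6/19)*(-941306) = (49295639/19)*(-941306) = -46402280764534/19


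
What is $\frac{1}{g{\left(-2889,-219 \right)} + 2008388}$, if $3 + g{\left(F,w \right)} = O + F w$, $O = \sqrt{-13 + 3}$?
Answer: $\frac{1320538}{3487641218893} - \frac{i \sqrt{10}}{6975282437786} \approx 3.7863 \cdot 10^{-7} - 4.5335 \cdot 10^{-13} i$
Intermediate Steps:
$O = i \sqrt{10}$ ($O = \sqrt{-10} = i \sqrt{10} \approx 3.1623 i$)
$g{\left(F,w \right)} = -3 + i \sqrt{10} + F w$ ($g{\left(F,w \right)} = -3 + \left(i \sqrt{10} + F w\right) = -3 + i \sqrt{10} + F w$)
$\frac{1}{g{\left(-2889,-219 \right)} + 2008388} = \frac{1}{\left(-3 + i \sqrt{10} - -632691\right) + 2008388} = \frac{1}{\left(-3 + i \sqrt{10} + 632691\right) + 2008388} = \frac{1}{\left(632688 + i \sqrt{10}\right) + 2008388} = \frac{1}{2641076 + i \sqrt{10}}$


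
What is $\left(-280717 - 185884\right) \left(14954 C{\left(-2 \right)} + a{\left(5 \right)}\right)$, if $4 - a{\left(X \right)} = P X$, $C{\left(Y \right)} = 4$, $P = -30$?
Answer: $-27982061970$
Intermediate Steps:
$a{\left(X \right)} = 4 + 30 X$ ($a{\left(X \right)} = 4 - - 30 X = 4 + 30 X$)
$\left(-280717 - 185884\right) \left(14954 C{\left(-2 \right)} + a{\left(5 \right)}\right) = \left(-280717 - 185884\right) \left(14954 \cdot 4 + \left(4 + 30 \cdot 5\right)\right) = - 466601 \left(59816 + \left(4 + 150\right)\right) = - 466601 \left(59816 + 154\right) = \left(-466601\right) 59970 = -27982061970$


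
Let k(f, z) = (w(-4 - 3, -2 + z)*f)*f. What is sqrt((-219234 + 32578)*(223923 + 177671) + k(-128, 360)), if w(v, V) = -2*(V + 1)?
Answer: 8*I*sqrt(1171432709) ≈ 2.7381e+5*I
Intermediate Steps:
w(v, V) = -2 - 2*V (w(v, V) = -2*(1 + V) = -2 - 2*V)
k(f, z) = f**2*(2 - 2*z) (k(f, z) = ((-2 - 2*(-2 + z))*f)*f = ((-2 + (4 - 2*z))*f)*f = ((2 - 2*z)*f)*f = (f*(2 - 2*z))*f = f**2*(2 - 2*z))
sqrt((-219234 + 32578)*(223923 + 177671) + k(-128, 360)) = sqrt((-219234 + 32578)*(223923 + 177671) + 2*(-128)**2*(1 - 1*360)) = sqrt(-186656*401594 + 2*16384*(1 - 360)) = sqrt(-74959929664 + 2*16384*(-359)) = sqrt(-74959929664 - 11763712) = sqrt(-74971693376) = 8*I*sqrt(1171432709)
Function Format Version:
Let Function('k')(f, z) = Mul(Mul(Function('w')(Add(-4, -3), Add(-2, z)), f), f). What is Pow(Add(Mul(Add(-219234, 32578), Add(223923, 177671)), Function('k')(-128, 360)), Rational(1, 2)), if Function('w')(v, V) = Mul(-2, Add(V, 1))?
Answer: Mul(8, I, Pow(1171432709, Rational(1, 2))) ≈ Mul(2.7381e+5, I)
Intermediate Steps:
Function('w')(v, V) = Add(-2, Mul(-2, V)) (Function('w')(v, V) = Mul(-2, Add(1, V)) = Add(-2, Mul(-2, V)))
Function('k')(f, z) = Mul(Pow(f, 2), Add(2, Mul(-2, z))) (Function('k')(f, z) = Mul(Mul(Add(-2, Mul(-2, Add(-2, z))), f), f) = Mul(Mul(Add(-2, Add(4, Mul(-2, z))), f), f) = Mul(Mul(Add(2, Mul(-2, z)), f), f) = Mul(Mul(f, Add(2, Mul(-2, z))), f) = Mul(Pow(f, 2), Add(2, Mul(-2, z))))
Pow(Add(Mul(Add(-219234, 32578), Add(223923, 177671)), Function('k')(-128, 360)), Rational(1, 2)) = Pow(Add(Mul(Add(-219234, 32578), Add(223923, 177671)), Mul(2, Pow(-128, 2), Add(1, Mul(-1, 360)))), Rational(1, 2)) = Pow(Add(Mul(-186656, 401594), Mul(2, 16384, Add(1, -360))), Rational(1, 2)) = Pow(Add(-74959929664, Mul(2, 16384, -359)), Rational(1, 2)) = Pow(Add(-74959929664, -11763712), Rational(1, 2)) = Pow(-74971693376, Rational(1, 2)) = Mul(8, I, Pow(1171432709, Rational(1, 2)))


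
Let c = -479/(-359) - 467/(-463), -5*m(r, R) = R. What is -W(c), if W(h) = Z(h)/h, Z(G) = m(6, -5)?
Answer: -166217/389430 ≈ -0.42682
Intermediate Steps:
m(r, R) = -R/5
Z(G) = 1 (Z(G) = -⅕*(-5) = 1)
c = 389430/166217 (c = -479*(-1/359) - 467*(-1/463) = 479/359 + 467/463 = 389430/166217 ≈ 2.3429)
W(h) = 1/h
-W(c) = -1/389430/166217 = -1*166217/389430 = -166217/389430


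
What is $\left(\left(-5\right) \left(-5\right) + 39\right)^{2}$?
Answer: $4096$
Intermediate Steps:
$\left(\left(-5\right) \left(-5\right) + 39\right)^{2} = \left(25 + 39\right)^{2} = 64^{2} = 4096$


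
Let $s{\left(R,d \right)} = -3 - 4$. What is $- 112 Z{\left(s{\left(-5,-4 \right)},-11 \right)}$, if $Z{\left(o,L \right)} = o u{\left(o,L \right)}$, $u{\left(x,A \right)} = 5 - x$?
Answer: $9408$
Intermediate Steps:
$s{\left(R,d \right)} = -7$ ($s{\left(R,d \right)} = -3 - 4 = -7$)
$Z{\left(o,L \right)} = o \left(5 - o\right)$
$- 112 Z{\left(s{\left(-5,-4 \right)},-11 \right)} = - 112 \left(- 7 \left(5 - -7\right)\right) = - 112 \left(- 7 \left(5 + 7\right)\right) = - 112 \left(\left(-7\right) 12\right) = \left(-112\right) \left(-84\right) = 9408$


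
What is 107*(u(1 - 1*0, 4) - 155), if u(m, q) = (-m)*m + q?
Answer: -16264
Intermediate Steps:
u(m, q) = q - m² (u(m, q) = -m² + q = q - m²)
107*(u(1 - 1*0, 4) - 155) = 107*((4 - (1 - 1*0)²) - 155) = 107*((4 - (1 + 0)²) - 155) = 107*((4 - 1*1²) - 155) = 107*((4 - 1*1) - 155) = 107*((4 - 1) - 155) = 107*(3 - 155) = 107*(-152) = -16264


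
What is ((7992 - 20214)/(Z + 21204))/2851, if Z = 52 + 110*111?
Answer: -6111/47705783 ≈ -0.00012810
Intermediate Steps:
Z = 12262 (Z = 52 + 12210 = 12262)
((7992 - 20214)/(Z + 21204))/2851 = ((7992 - 20214)/(12262 + 21204))/2851 = -12222/33466*(1/2851) = -12222*1/33466*(1/2851) = -6111/16733*1/2851 = -6111/47705783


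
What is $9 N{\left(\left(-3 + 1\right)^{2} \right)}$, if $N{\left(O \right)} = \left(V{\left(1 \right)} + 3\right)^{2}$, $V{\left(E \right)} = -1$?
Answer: $36$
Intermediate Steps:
$N{\left(O \right)} = 4$ ($N{\left(O \right)} = \left(-1 + 3\right)^{2} = 2^{2} = 4$)
$9 N{\left(\left(-3 + 1\right)^{2} \right)} = 9 \cdot 4 = 36$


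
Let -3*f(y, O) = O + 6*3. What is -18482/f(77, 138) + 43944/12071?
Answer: 112690655/313846 ≈ 359.06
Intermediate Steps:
f(y, O) = -6 - O/3 (f(y, O) = -(O + 6*3)/3 = -(O + 18)/3 = -(18 + O)/3 = -6 - O/3)
-18482/f(77, 138) + 43944/12071 = -18482/(-6 - 1/3*138) + 43944/12071 = -18482/(-6 - 46) + 43944*(1/12071) = -18482/(-52) + 43944/12071 = -18482*(-1/52) + 43944/12071 = 9241/26 + 43944/12071 = 112690655/313846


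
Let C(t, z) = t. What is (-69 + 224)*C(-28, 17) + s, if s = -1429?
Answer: -5769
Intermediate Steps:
(-69 + 224)*C(-28, 17) + s = (-69 + 224)*(-28) - 1429 = 155*(-28) - 1429 = -4340 - 1429 = -5769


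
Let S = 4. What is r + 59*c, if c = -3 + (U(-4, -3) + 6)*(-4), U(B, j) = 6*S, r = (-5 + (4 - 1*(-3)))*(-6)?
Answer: -7269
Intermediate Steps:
r = -12 (r = (-5 + (4 + 3))*(-6) = (-5 + 7)*(-6) = 2*(-6) = -12)
U(B, j) = 24 (U(B, j) = 6*4 = 24)
c = -123 (c = -3 + (24 + 6)*(-4) = -3 + 30*(-4) = -3 - 120 = -123)
r + 59*c = -12 + 59*(-123) = -12 - 7257 = -7269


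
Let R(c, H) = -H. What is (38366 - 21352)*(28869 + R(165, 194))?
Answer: 487876450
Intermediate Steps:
(38366 - 21352)*(28869 + R(165, 194)) = (38366 - 21352)*(28869 - 1*194) = 17014*(28869 - 194) = 17014*28675 = 487876450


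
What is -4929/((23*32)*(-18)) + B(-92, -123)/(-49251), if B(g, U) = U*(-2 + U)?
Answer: 4341131/72497472 ≈ 0.059880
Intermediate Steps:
-4929/((23*32)*(-18)) + B(-92, -123)/(-49251) = -4929/((23*32)*(-18)) - 123*(-2 - 123)/(-49251) = -4929/(736*(-18)) - 123*(-125)*(-1/49251) = -4929/(-13248) + 15375*(-1/49251) = -4929*(-1/13248) - 5125/16417 = 1643/4416 - 5125/16417 = 4341131/72497472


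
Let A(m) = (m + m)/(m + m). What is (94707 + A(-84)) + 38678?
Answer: 133386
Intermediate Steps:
A(m) = 1 (A(m) = (2*m)/((2*m)) = (2*m)*(1/(2*m)) = 1)
(94707 + A(-84)) + 38678 = (94707 + 1) + 38678 = 94708 + 38678 = 133386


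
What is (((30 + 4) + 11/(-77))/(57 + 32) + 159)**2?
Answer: 9859298436/388129 ≈ 25402.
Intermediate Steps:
(((30 + 4) + 11/(-77))/(57 + 32) + 159)**2 = ((34 + 11*(-1/77))/89 + 159)**2 = ((34 - 1/7)*(1/89) + 159)**2 = ((237/7)*(1/89) + 159)**2 = (237/623 + 159)**2 = (99294/623)**2 = 9859298436/388129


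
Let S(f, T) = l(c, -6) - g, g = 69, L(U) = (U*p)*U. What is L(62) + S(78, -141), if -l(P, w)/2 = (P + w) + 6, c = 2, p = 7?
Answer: 26835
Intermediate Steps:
l(P, w) = -12 - 2*P - 2*w (l(P, w) = -2*((P + w) + 6) = -2*(6 + P + w) = -12 - 2*P - 2*w)
L(U) = 7*U² (L(U) = (U*7)*U = (7*U)*U = 7*U²)
S(f, T) = -73 (S(f, T) = (-12 - 2*2 - 2*(-6)) - 1*69 = (-12 - 4 + 12) - 69 = -4 - 69 = -73)
L(62) + S(78, -141) = 7*62² - 73 = 7*3844 - 73 = 26908 - 73 = 26835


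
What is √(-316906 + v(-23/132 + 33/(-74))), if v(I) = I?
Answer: I*√1889829530193/2442 ≈ 562.94*I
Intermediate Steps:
√(-316906 + v(-23/132 + 33/(-74))) = √(-316906 + (-23/132 + 33/(-74))) = √(-316906 + (-23*1/132 + 33*(-1/74))) = √(-316906 + (-23/132 - 33/74)) = √(-316906 - 3029/4884) = √(-1547771933/4884) = I*√1889829530193/2442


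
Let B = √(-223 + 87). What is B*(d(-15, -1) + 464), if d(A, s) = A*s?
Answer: 958*I*√34 ≈ 5586.1*I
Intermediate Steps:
B = 2*I*√34 (B = √(-136) = 2*I*√34 ≈ 11.662*I)
B*(d(-15, -1) + 464) = (2*I*√34)*(-15*(-1) + 464) = (2*I*√34)*(15 + 464) = (2*I*√34)*479 = 958*I*√34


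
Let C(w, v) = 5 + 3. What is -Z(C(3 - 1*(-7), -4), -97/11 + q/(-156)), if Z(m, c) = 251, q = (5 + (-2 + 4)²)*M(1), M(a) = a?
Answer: -251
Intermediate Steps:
C(w, v) = 8
q = 9 (q = (5 + (-2 + 4)²)*1 = (5 + 2²)*1 = (5 + 4)*1 = 9*1 = 9)
-Z(C(3 - 1*(-7), -4), -97/11 + q/(-156)) = -1*251 = -251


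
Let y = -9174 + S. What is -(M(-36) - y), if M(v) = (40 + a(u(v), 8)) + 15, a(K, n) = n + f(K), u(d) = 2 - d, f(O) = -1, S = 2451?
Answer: -6785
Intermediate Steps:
a(K, n) = -1 + n (a(K, n) = n - 1 = -1 + n)
y = -6723 (y = -9174 + 2451 = -6723)
M(v) = 62 (M(v) = (40 + (-1 + 8)) + 15 = (40 + 7) + 15 = 47 + 15 = 62)
-(M(-36) - y) = -(62 - 1*(-6723)) = -(62 + 6723) = -1*6785 = -6785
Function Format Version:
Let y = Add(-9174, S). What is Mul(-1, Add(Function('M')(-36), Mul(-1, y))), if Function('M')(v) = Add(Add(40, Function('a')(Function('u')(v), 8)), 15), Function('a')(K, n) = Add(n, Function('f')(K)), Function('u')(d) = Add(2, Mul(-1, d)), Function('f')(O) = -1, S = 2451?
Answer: -6785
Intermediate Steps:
Function('a')(K, n) = Add(-1, n) (Function('a')(K, n) = Add(n, -1) = Add(-1, n))
y = -6723 (y = Add(-9174, 2451) = -6723)
Function('M')(v) = 62 (Function('M')(v) = Add(Add(40, Add(-1, 8)), 15) = Add(Add(40, 7), 15) = Add(47, 15) = 62)
Mul(-1, Add(Function('M')(-36), Mul(-1, y))) = Mul(-1, Add(62, Mul(-1, -6723))) = Mul(-1, Add(62, 6723)) = Mul(-1, 6785) = -6785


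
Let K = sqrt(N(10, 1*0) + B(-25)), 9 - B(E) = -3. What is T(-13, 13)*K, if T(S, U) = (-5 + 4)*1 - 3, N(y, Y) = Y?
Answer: -8*sqrt(3) ≈ -13.856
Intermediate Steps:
B(E) = 12 (B(E) = 9 - 1*(-3) = 9 + 3 = 12)
T(S, U) = -4 (T(S, U) = -1*1 - 3 = -1 - 3 = -4)
K = 2*sqrt(3) (K = sqrt(1*0 + 12) = sqrt(0 + 12) = sqrt(12) = 2*sqrt(3) ≈ 3.4641)
T(-13, 13)*K = -8*sqrt(3)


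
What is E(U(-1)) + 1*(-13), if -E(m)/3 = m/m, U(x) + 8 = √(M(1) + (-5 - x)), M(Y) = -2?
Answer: -16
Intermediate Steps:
U(x) = -8 + √(-7 - x) (U(x) = -8 + √(-2 + (-5 - x)) = -8 + √(-7 - x))
E(m) = -3 (E(m) = -3*m/m = -3*1 = -3)
E(U(-1)) + 1*(-13) = -3 + 1*(-13) = -3 - 13 = -16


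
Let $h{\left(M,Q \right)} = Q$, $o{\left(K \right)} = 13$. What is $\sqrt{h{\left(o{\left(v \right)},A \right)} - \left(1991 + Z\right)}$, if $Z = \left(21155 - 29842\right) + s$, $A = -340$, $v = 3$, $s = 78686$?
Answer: $i \sqrt{72330} \approx 268.94 i$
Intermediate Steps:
$Z = 69999$ ($Z = \left(21155 - 29842\right) + 78686 = -8687 + 78686 = 69999$)
$\sqrt{h{\left(o{\left(v \right)},A \right)} - \left(1991 + Z\right)} = \sqrt{-340 - 71990} = \sqrt{-72330} = i \sqrt{72330}$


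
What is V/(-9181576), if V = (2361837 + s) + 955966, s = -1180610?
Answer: -2137193/9181576 ≈ -0.23277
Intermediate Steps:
V = 2137193 (V = (2361837 - 1180610) + 955966 = 1181227 + 955966 = 2137193)
V/(-9181576) = 2137193/(-9181576) = 2137193*(-1/9181576) = -2137193/9181576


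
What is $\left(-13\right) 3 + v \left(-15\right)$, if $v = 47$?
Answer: $-744$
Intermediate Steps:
$\left(-13\right) 3 + v \left(-15\right) = \left(-13\right) 3 + 47 \left(-15\right) = -39 - 705 = -744$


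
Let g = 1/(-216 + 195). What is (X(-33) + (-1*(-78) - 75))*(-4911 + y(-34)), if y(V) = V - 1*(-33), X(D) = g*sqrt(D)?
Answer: -14736 + 4912*I*sqrt(33)/21 ≈ -14736.0 + 1343.7*I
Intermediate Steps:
g = -1/21 (g = 1/(-21) = -1/21 ≈ -0.047619)
X(D) = -sqrt(D)/21
y(V) = 33 + V (y(V) = V + 33 = 33 + V)
(X(-33) + (-1*(-78) - 75))*(-4911 + y(-34)) = (-I*sqrt(33)/21 + (-1*(-78) - 75))*(-4911 + (33 - 34)) = (-I*sqrt(33)/21 + (78 - 75))*(-4911 - 1) = (-I*sqrt(33)/21 + 3)*(-4912) = (3 - I*sqrt(33)/21)*(-4912) = -14736 + 4912*I*sqrt(33)/21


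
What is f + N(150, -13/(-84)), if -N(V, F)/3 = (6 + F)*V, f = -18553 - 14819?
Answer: -505983/14 ≈ -36142.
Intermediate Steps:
f = -33372
N(V, F) = -3*V*(6 + F) (N(V, F) = -3*(6 + F)*V = -3*V*(6 + F))
f + N(150, -13/(-84)) = -33372 - 3*150*(6 - 13/(-84)) = -33372 - 3*150*(6 - 13*(-1/84)) = -33372 - 3*150*(6 + 13/84) = -33372 - 3*150*517/84 = -33372 - 38775/14 = -505983/14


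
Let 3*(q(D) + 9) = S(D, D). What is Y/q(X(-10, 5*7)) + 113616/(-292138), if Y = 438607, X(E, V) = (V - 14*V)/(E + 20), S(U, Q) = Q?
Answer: -384409552458/21180005 ≈ -18150.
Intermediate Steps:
X(E, V) = -13*V/(20 + E) (X(E, V) = (-13*V)/(20 + E) = -13*V/(20 + E))
q(D) = -9 + D/3
Y/q(X(-10, 5*7)) + 113616/(-292138) = 438607/(-9 + (-13*5*7/(20 - 10))/3) + 113616/(-292138) = 438607/(-9 + (-13*35/10)/3) + 113616*(-1/292138) = 438607/(-9 + (-13*35*⅒)/3) - 56808/146069 = 438607/(-9 + (⅓)*(-91/2)) - 56808/146069 = 438607/(-9 - 91/6) - 56808/146069 = 438607/(-145/6) - 56808/146069 = 438607*(-6/145) - 56808/146069 = -2631642/145 - 56808/146069 = -384409552458/21180005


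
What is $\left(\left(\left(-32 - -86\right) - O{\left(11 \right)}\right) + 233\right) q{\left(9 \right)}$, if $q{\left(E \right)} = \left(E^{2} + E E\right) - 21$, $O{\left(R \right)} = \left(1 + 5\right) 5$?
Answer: $36237$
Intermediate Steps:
$O{\left(R \right)} = 30$ ($O{\left(R \right)} = 6 \cdot 5 = 30$)
$q{\left(E \right)} = -21 + 2 E^{2}$ ($q{\left(E \right)} = \left(E^{2} + E^{2}\right) - 21 = 2 E^{2} - 21 = -21 + 2 E^{2}$)
$\left(\left(\left(-32 - -86\right) - O{\left(11 \right)}\right) + 233\right) q{\left(9 \right)} = \left(\left(\left(-32 - -86\right) - 30\right) + 233\right) \left(-21 + 2 \cdot 9^{2}\right) = \left(\left(\left(-32 + 86\right) - 30\right) + 233\right) \left(-21 + 2 \cdot 81\right) = \left(\left(54 - 30\right) + 233\right) \left(-21 + 162\right) = \left(24 + 233\right) 141 = 257 \cdot 141 = 36237$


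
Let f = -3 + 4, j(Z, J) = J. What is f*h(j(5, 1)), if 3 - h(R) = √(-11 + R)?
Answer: 3 - I*√10 ≈ 3.0 - 3.1623*I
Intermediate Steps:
h(R) = 3 - √(-11 + R)
f = 1
f*h(j(5, 1)) = 1*(3 - √(-11 + 1)) = 1*(3 - √(-10)) = 1*(3 - I*√10) = 3 - I*√10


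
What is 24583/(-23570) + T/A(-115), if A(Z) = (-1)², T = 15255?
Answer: 359535767/23570 ≈ 15254.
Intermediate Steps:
A(Z) = 1
24583/(-23570) + T/A(-115) = 24583/(-23570) + 15255/1 = 24583*(-1/23570) + 15255*1 = -24583/23570 + 15255 = 359535767/23570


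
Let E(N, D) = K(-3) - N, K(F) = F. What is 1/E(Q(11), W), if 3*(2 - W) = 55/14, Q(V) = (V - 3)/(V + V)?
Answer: -11/37 ≈ -0.29730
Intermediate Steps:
Q(V) = (-3 + V)/(2*V) (Q(V) = (-3 + V)/((2*V)) = (-3 + V)*(1/(2*V)) = (-3 + V)/(2*V))
W = 29/42 (W = 2 - 55/(3*14) = 2 - ⅓*55/14 = 2 - 55/42 = 29/42 ≈ 0.69048)
E(N, D) = -3 - N
1/E(Q(11), W) = 1/(-3 - (-3 + 11)/(2*11)) = 1/(-3 - 8/(2*11)) = 1/(-3 - 1*4/11) = 1/(-3 - 4/11) = 1/(-37/11) = -11/37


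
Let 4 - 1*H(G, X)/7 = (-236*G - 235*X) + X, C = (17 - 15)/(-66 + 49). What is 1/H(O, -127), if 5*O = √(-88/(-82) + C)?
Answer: -258883225/53847063206174 - 885*√51578/26923531603087 ≈ -4.8152e-6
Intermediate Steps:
C = -2/17 (C = 2/(-17) = 2*(-1/17) = -2/17 ≈ -0.11765)
O = 3*√51578/3485 (O = √(-88/(-82) - 2/17)/5 = √(-88*(-1/82) - 2/17)/5 = √(44/41 - 2/17)/5 = √(666/697)/5 = (3*√51578/697)/5 = 3*√51578/3485 ≈ 0.19550)
H(G, X) = 28 + 1638*X + 1652*G (H(G, X) = 28 - 7*((-236*G - 235*X) + X) = 28 - 7*(-236*G - 234*X) = 28 + (1638*X + 1652*G) = 28 + 1638*X + 1652*G)
1/H(O, -127) = 1/(28 + 1638*(-127) + 1652*(3*√51578/3485)) = 1/(28 - 208026 + 4956*√51578/3485) = 1/(-207998 + 4956*√51578/3485)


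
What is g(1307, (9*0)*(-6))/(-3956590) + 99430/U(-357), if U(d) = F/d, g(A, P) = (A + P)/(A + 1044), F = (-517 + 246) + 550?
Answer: -110062171971326851/865080707370 ≈ -1.2723e+5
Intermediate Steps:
F = 279 (F = -271 + 550 = 279)
g(A, P) = (A + P)/(1044 + A)
U(d) = 279/d
g(1307, (9*0)*(-6))/(-3956590) + 99430/U(-357) = ((1307 + (9*0)*(-6))/(1044 + 1307))/(-3956590) + 99430/((279/(-357))) = ((1307 + 0*(-6))/2351)*(-1/3956590) + 99430/((279*(-1/357))) = ((1307 + 0)/2351)*(-1/3956590) + 99430/(-93/119) = ((1/2351)*1307)*(-1/3956590) + 99430*(-119/93) = (1307/2351)*(-1/3956590) - 11832170/93 = -1307/9301943090 - 11832170/93 = -110062171971326851/865080707370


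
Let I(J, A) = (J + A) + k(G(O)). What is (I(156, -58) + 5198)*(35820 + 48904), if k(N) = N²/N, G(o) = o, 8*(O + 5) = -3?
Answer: 896485825/2 ≈ 4.4824e+8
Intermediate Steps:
O = -43/8 (O = -5 + (⅛)*(-3) = -5 - 3/8 = -43/8 ≈ -5.3750)
k(N) = N
I(J, A) = -43/8 + A + J (I(J, A) = (J + A) - 43/8 = (A + J) - 43/8 = -43/8 + A + J)
(I(156, -58) + 5198)*(35820 + 48904) = ((-43/8 - 58 + 156) + 5198)*(35820 + 48904) = (741/8 + 5198)*84724 = (42325/8)*84724 = 896485825/2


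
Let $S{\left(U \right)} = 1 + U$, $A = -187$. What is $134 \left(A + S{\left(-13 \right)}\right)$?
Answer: $-26666$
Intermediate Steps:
$134 \left(A + S{\left(-13 \right)}\right) = 134 \left(-187 + \left(1 - 13\right)\right) = 134 \left(-187 - 12\right) = 134 \left(-199\right) = -26666$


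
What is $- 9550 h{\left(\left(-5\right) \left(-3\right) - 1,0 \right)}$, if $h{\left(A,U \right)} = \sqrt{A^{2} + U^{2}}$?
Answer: $-133700$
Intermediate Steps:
$- 9550 h{\left(\left(-5\right) \left(-3\right) - 1,0 \right)} = - 9550 \sqrt{\left(\left(-5\right) \left(-3\right) - 1\right)^{2} + 0^{2}} = - 9550 \sqrt{\left(15 - 1\right)^{2} + 0} = - 9550 \sqrt{14^{2} + 0} = - 9550 \sqrt{196 + 0} = - 9550 \sqrt{196} = \left(-9550\right) 14 = -133700$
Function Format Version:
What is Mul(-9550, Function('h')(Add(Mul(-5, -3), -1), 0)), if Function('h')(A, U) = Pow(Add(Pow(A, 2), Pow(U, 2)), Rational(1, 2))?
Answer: -133700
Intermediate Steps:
Mul(-9550, Function('h')(Add(Mul(-5, -3), -1), 0)) = Mul(-9550, Pow(Add(Pow(Add(Mul(-5, -3), -1), 2), Pow(0, 2)), Rational(1, 2))) = Mul(-9550, Pow(Add(Pow(Add(15, -1), 2), 0), Rational(1, 2))) = Mul(-9550, Pow(Add(Pow(14, 2), 0), Rational(1, 2))) = Mul(-9550, Pow(Add(196, 0), Rational(1, 2))) = Mul(-9550, Pow(196, Rational(1, 2))) = Mul(-9550, 14) = -133700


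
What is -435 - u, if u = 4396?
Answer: -4831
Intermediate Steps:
-435 - u = -435 - 1*4396 = -435 - 4396 = -4831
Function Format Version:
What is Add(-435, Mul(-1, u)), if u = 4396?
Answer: -4831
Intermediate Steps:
Add(-435, Mul(-1, u)) = Add(-435, Mul(-1, 4396)) = Add(-435, -4396) = -4831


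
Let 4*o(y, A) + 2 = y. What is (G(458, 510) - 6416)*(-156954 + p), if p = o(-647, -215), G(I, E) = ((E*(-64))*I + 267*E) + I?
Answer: 2328291254055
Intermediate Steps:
o(y, A) = -1/2 + y/4
G(I, E) = I + 267*E - 64*E*I (G(I, E) = ((-64*E)*I + 267*E) + I = (-64*E*I + 267*E) + I = (267*E - 64*E*I) + I = I + 267*E - 64*E*I)
p = -649/4 (p = -1/2 + (1/4)*(-647) = -1/2 - 647/4 = -649/4 ≈ -162.25)
(G(458, 510) - 6416)*(-156954 + p) = ((458 + 267*510 - 64*510*458) - 6416)*(-156954 - 649/4) = ((458 + 136170 - 14949120) - 6416)*(-628465/4) = (-14812492 - 6416)*(-628465/4) = -14818908*(-628465/4) = 2328291254055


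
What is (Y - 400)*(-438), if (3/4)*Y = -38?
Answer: 197392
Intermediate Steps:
Y = -152/3 (Y = (4/3)*(-38) = -152/3 ≈ -50.667)
(Y - 400)*(-438) = (-152/3 - 400)*(-438) = -1352/3*(-438) = 197392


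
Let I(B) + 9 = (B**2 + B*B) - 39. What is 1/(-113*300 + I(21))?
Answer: -1/33066 ≈ -3.0243e-5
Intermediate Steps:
I(B) = -48 + 2*B**2 (I(B) = -9 + ((B**2 + B*B) - 39) = -9 + ((B**2 + B**2) - 39) = -9 + (2*B**2 - 39) = -9 + (-39 + 2*B**2) = -48 + 2*B**2)
1/(-113*300 + I(21)) = 1/(-113*300 + (-48 + 2*21**2)) = 1/(-33900 + (-48 + 2*441)) = 1/(-33900 + (-48 + 882)) = 1/(-33900 + 834) = 1/(-33066) = -1/33066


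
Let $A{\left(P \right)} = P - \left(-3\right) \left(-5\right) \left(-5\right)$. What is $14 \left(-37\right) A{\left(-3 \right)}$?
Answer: $-37296$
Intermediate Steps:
$A{\left(P \right)} = 75 + P$ ($A{\left(P \right)} = P - 15 \left(-5\right) = P - -75 = P + 75 = 75 + P$)
$14 \left(-37\right) A{\left(-3 \right)} = 14 \left(-37\right) \left(75 - 3\right) = \left(-518\right) 72 = -37296$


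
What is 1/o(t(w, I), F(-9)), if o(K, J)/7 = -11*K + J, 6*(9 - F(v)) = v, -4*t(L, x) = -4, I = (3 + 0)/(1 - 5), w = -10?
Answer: -2/7 ≈ -0.28571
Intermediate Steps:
I = -¾ (I = 3/(-4) = 3*(-¼) = -¾ ≈ -0.75000)
t(L, x) = 1 (t(L, x) = -¼*(-4) = 1)
F(v) = 9 - v/6
o(K, J) = -77*K + 7*J (o(K, J) = 7*(-11*K + J) = 7*(J - 11*K) = -77*K + 7*J)
1/o(t(w, I), F(-9)) = 1/(-77*1 + 7*(9 - ⅙*(-9))) = 1/(-77 + 7*(9 + 3/2)) = 1/(-77 + 7*(21/2)) = 1/(-77 + 147/2) = 1/(-7/2) = -2/7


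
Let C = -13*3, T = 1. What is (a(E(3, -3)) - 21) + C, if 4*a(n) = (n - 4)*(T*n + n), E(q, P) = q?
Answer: -123/2 ≈ -61.500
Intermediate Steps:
C = -39
a(n) = n*(-4 + n)/2 (a(n) = ((n - 4)*(1*n + n))/4 = ((-4 + n)*(n + n))/4 = ((-4 + n)*(2*n))/4 = (2*n*(-4 + n))/4 = n*(-4 + n)/2)
(a(E(3, -3)) - 21) + C = ((1/2)*3*(-4 + 3) - 21) - 39 = ((1/2)*3*(-1) - 21) - 39 = (-3/2 - 21) - 39 = -45/2 - 39 = -123/2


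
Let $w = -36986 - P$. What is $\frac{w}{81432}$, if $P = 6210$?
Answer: $- \frac{10799}{20358} \approx -0.53045$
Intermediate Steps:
$w = -43196$ ($w = -36986 - 6210 = -43196$)
$\frac{w}{81432} = - \frac{43196}{81432} = \left(-43196\right) \frac{1}{81432} = - \frac{10799}{20358}$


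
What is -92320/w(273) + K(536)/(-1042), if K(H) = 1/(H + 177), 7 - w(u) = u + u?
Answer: 68588774181/400447894 ≈ 171.28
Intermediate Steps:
w(u) = 7 - 2*u (w(u) = 7 - (u + u) = 7 - 2*u)
K(H) = 1/(177 + H)
-92320/w(273) + K(536)/(-1042) = -92320/(7 - 2*273) + 1/((177 + 536)*(-1042)) = -92320/(7 - 546) - 1/1042/713 = -92320/(-539) + (1/713)*(-1/1042) = -92320*(-1/539) - 1/742946 = 92320/539 - 1/742946 = 68588774181/400447894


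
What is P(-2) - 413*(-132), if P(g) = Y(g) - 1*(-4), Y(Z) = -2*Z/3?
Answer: 163564/3 ≈ 54521.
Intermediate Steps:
Y(Z) = -2*Z/3
P(g) = 4 - 2*g/3 (P(g) = -2*g/3 - 1*(-4) = -2*g/3 + 4 = 4 - 2*g/3)
P(-2) - 413*(-132) = (4 - ⅔*(-2)) - 413*(-132) = (4 + 4/3) + 54516 = 16/3 + 54516 = 163564/3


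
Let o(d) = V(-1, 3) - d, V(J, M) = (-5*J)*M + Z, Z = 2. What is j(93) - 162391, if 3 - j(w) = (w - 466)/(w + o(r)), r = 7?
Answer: -16725591/103 ≈ -1.6238e+5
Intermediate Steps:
V(J, M) = 2 - 5*J*M (V(J, M) = (-5*J)*M + 2 = -5*J*M + 2 = 2 - 5*J*M)
o(d) = 17 - d (o(d) = (2 - 5*(-1)*3) - d = (2 + 15) - d = 17 - d)
j(w) = 3 - (-466 + w)/(10 + w) (j(w) = 3 - (w - 466)/(w + (17 - 1*7)) = 3 - (-466 + w)/(w + (17 - 7)) = 3 - (-466 + w)/(w + 10) = 3 - (-466 + w)/(10 + w))
j(93) - 162391 = 2*(248 + 93)/(10 + 93) - 162391 = 2*341/103 - 162391 = 2*(1/103)*341 - 162391 = 682/103 - 162391 = -16725591/103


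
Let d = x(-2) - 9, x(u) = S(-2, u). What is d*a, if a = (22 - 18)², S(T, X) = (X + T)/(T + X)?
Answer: -128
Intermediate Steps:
S(T, X) = 1 (S(T, X) = (T + X)/(T + X) = 1)
x(u) = 1
a = 16 (a = 4² = 16)
d = -8 (d = 1 - 9 = -8)
d*a = -8*16 = -128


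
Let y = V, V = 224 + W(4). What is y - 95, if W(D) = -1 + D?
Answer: 132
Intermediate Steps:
V = 227 (V = 224 + (-1 + 4) = 224 + 3 = 227)
y = 227
y - 95 = 227 - 95 = 132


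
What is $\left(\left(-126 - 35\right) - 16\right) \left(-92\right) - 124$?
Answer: $16160$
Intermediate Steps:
$\left(\left(-126 - 35\right) - 16\right) \left(-92\right) - 124 = \left(-161 - 16\right) \left(-92\right) - 124 = \left(-177\right) \left(-92\right) - 124 = 16284 - 124 = 16160$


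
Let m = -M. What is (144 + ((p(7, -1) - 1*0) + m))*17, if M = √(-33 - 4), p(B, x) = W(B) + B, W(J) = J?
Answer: 2686 - 17*I*√37 ≈ 2686.0 - 103.41*I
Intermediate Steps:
p(B, x) = 2*B (p(B, x) = B + B = 2*B)
M = I*√37 (M = √(-37) = I*√37 ≈ 6.0828*I)
m = -I*√37 ≈ -6.0828*I
(144 + ((p(7, -1) - 1*0) + m))*17 = (144 + ((2*7 - 1*0) - I*√37))*17 = (144 + ((14 + 0) - I*√37))*17 = (144 + (14 - I*√37))*17 = (158 - I*√37)*17 = 2686 - 17*I*√37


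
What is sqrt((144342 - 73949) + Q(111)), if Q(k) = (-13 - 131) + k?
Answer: 2*sqrt(17590) ≈ 265.25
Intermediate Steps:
Q(k) = -144 + k
sqrt((144342 - 73949) + Q(111)) = sqrt((144342 - 73949) + (-144 + 111)) = sqrt(70393 - 33) = sqrt(70360) = 2*sqrt(17590)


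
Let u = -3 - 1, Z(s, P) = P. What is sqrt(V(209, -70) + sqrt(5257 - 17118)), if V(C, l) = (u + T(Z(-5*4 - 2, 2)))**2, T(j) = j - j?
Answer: sqrt(16 + I*sqrt(11861)) ≈ 7.9397 + 6.8585*I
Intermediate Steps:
T(j) = 0
u = -4
V(C, l) = 16 (V(C, l) = (-4 + 0)**2 = (-4)**2 = 16)
sqrt(V(209, -70) + sqrt(5257 - 17118)) = sqrt(16 + sqrt(5257 - 17118)) = sqrt(16 + sqrt(-11861)) = sqrt(16 + I*sqrt(11861))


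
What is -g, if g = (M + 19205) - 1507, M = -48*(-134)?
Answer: -24130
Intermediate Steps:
M = 6432
g = 24130 (g = (6432 + 19205) - 1507 = 25637 - 1507 = 24130)
-g = -1*24130 = -24130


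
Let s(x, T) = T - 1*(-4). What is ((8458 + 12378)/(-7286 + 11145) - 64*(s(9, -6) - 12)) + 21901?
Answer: 87994459/3859 ≈ 22802.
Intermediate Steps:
s(x, T) = 4 + T (s(x, T) = T + 4 = 4 + T)
((8458 + 12378)/(-7286 + 11145) - 64*(s(9, -6) - 12)) + 21901 = ((8458 + 12378)/(-7286 + 11145) - 64*((4 - 6) - 12)) + 21901 = (20836/3859 - 64*(-2 - 12)) + 21901 = (20836*(1/3859) - 64*(-14)) + 21901 = (20836/3859 + 896) + 21901 = 3478500/3859 + 21901 = 87994459/3859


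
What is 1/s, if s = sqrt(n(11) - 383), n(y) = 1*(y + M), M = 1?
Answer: -I*sqrt(371)/371 ≈ -0.051917*I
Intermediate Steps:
n(y) = 1 + y (n(y) = 1*(y + 1) = 1*(1 + y) = 1 + y)
s = I*sqrt(371) (s = sqrt((1 + 11) - 383) = sqrt(12 - 383) = sqrt(-371) = I*sqrt(371) ≈ 19.261*I)
1/s = 1/(I*sqrt(371)) = -I*sqrt(371)/371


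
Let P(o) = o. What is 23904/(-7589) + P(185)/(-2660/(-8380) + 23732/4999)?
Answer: 537426207373/16101695135 ≈ 33.377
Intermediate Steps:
23904/(-7589) + P(185)/(-2660/(-8380) + 23732/4999) = 23904/(-7589) + 185/(-2660/(-8380) + 23732/4999) = 23904*(-1/7589) + 185/(-2660*(-1/8380) + 23732*(1/4999)) = -23904/7589 + 185/(133/419 + 23732/4999) = -23904/7589 + 185/(10608575/2094581) = -23904/7589 + 185*(2094581/10608575) = -23904/7589 + 77499497/2121715 = 537426207373/16101695135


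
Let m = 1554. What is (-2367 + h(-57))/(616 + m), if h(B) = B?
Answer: -1212/1085 ≈ -1.1171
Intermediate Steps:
(-2367 + h(-57))/(616 + m) = (-2367 - 57)/(616 + 1554) = -2424/2170 = -2424*1/2170 = -1212/1085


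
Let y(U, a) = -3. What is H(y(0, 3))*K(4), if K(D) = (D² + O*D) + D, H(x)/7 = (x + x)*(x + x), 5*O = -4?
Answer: 21168/5 ≈ 4233.6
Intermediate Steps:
O = -⅘ (O = (⅕)*(-4) = -⅘ ≈ -0.80000)
H(x) = 28*x² (H(x) = 7*((x + x)*(x + x)) = 7*((2*x)*(2*x)) = 7*(4*x²) = 28*x²)
K(D) = D² + D/5 (K(D) = (D² - 4*D/5) + D = D² + D/5)
H(y(0, 3))*K(4) = (28*(-3)²)*(4*(⅕ + 4)) = (28*9)*(4*(21/5)) = 252*(84/5) = 21168/5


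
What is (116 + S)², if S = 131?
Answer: 61009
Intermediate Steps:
(116 + S)² = (116 + 131)² = 247² = 61009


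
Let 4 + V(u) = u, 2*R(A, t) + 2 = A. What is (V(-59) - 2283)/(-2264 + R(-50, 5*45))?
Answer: 1173/1145 ≈ 1.0245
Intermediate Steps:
R(A, t) = -1 + A/2
V(u) = -4 + u
(V(-59) - 2283)/(-2264 + R(-50, 5*45)) = ((-4 - 59) - 2283)/(-2264 + (-1 + (½)*(-50))) = (-63 - 2283)/(-2264 + (-1 - 25)) = -2346/(-2264 - 26) = -2346/(-2290) = -2346*(-1/2290) = 1173/1145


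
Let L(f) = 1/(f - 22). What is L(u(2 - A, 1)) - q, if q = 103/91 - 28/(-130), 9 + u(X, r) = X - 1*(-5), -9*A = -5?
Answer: -10736/7735 ≈ -1.3880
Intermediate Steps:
A = 5/9 (A = -⅑*(-5) = 5/9 ≈ 0.55556)
u(X, r) = -4 + X (u(X, r) = -9 + (X - 1*(-5)) = -9 + (X + 5) = -9 + (5 + X) = -4 + X)
q = 613/455 (q = 103*(1/91) - 28*(-1/130) = 103/91 + 14/65 = 613/455 ≈ 1.3473)
L(f) = 1/(-22 + f)
L(u(2 - A, 1)) - q = 1/(-22 + (-4 + (2 - 1*5/9))) - 1*613/455 = 1/(-22 + (-4 + (2 - 5/9))) - 613/455 = 1/(-22 + (-4 + 13/9)) - 613/455 = 1/(-22 - 23/9) - 613/455 = 1/(-221/9) - 613/455 = -9/221 - 613/455 = -10736/7735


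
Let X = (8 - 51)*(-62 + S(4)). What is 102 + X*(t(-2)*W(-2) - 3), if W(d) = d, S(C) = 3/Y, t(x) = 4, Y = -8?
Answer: -235211/8 ≈ -29401.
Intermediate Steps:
S(C) = -3/8 (S(C) = 3/(-8) = 3*(-⅛) = -3/8)
X = 21457/8 (X = (8 - 51)*(-62 - 3/8) = -43*(-499/8) = 21457/8 ≈ 2682.1)
102 + X*(t(-2)*W(-2) - 3) = 102 + 21457*(4*(-2) - 3)/8 = 102 + 21457*(-8 - 3)/8 = 102 + (21457/8)*(-11) = 102 - 236027/8 = -235211/8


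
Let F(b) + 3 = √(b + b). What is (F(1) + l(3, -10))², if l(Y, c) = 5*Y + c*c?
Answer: (112 + √2)² ≈ 12863.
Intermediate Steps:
l(Y, c) = c² + 5*Y (l(Y, c) = 5*Y + c² = c² + 5*Y)
F(b) = -3 + √2*√b (F(b) = -3 + √(b + b) = -3 + √(2*b) = -3 + √2*√b)
(F(1) + l(3, -10))² = ((-3 + √2*√1) + ((-10)² + 5*3))² = ((-3 + √2*1) + (100 + 15))² = ((-3 + √2) + 115)² = (112 + √2)²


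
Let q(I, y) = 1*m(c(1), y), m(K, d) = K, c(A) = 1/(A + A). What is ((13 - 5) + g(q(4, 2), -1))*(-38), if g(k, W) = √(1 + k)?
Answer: -304 - 19*√6 ≈ -350.54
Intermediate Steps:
c(A) = 1/(2*A)
q(I, y) = ½ (q(I, y) = 1*((½)/1) = 1*((½)*1) = 1*(½) = ½)
((13 - 5) + g(q(4, 2), -1))*(-38) = ((13 - 5) + √(1 + ½))*(-38) = (8 + √(3/2))*(-38) = (8 + √6/2)*(-38) = -304 - 19*√6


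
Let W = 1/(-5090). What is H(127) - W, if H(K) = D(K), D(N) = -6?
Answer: -30539/5090 ≈ -5.9998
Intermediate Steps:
H(K) = -6
W = -1/5090 ≈ -0.00019646
H(127) - W = -6 - 1*(-1/5090) = -6 + 1/5090 = -30539/5090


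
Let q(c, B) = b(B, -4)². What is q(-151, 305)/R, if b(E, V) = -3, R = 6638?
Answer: 9/6638 ≈ 0.0013558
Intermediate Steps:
q(c, B) = 9 (q(c, B) = (-3)² = 9)
q(-151, 305)/R = 9/6638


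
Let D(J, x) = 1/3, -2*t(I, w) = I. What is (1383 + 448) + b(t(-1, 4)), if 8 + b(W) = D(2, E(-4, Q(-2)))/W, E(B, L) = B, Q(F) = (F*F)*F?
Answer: 5471/3 ≈ 1823.7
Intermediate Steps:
Q(F) = F³ (Q(F) = F²*F = F³)
t(I, w) = -I/2
D(J, x) = ⅓
b(W) = -8 + 1/(3*W)
(1383 + 448) + b(t(-1, 4)) = (1383 + 448) + (-8 + 1/(3*((-½*(-1))))) = 1831 + (-8 + 1/(3*(½))) = 1831 + (-8 + (⅓)*2) = 1831 + (-8 + ⅔) = 1831 - 22/3 = 5471/3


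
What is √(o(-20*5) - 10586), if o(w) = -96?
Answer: 7*I*√218 ≈ 103.35*I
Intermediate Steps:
√(o(-20*5) - 10586) = √(-96 - 10586) = √(-10682) = 7*I*√218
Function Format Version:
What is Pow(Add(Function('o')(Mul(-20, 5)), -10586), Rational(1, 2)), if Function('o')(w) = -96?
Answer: Mul(7, I, Pow(218, Rational(1, 2))) ≈ Mul(103.35, I)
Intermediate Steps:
Pow(Add(Function('o')(Mul(-20, 5)), -10586), Rational(1, 2)) = Pow(Add(-96, -10586), Rational(1, 2)) = Pow(-10682, Rational(1, 2)) = Mul(7, I, Pow(218, Rational(1, 2)))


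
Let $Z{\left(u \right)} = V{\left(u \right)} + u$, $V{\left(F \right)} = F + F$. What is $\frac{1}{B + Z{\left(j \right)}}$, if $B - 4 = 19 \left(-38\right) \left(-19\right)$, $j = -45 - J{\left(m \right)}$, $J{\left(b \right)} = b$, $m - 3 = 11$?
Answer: $\frac{1}{13545} \approx 7.3828 \cdot 10^{-5}$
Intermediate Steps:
$m = 14$ ($m = 3 + 11 = 14$)
$V{\left(F \right)} = 2 F$
$j = -59$ ($j = -45 - 14 = -59$)
$Z{\left(u \right)} = 3 u$ ($Z{\left(u \right)} = 2 u + u = 3 u$)
$B = 13722$ ($B = 4 + 19 \left(-38\right) \left(-19\right) = 4 - -13718 = 4 + 13718 = 13722$)
$\frac{1}{B + Z{\left(j \right)}} = \frac{1}{13722 + 3 \left(-59\right)} = \frac{1}{13722 - 177} = \frac{1}{13545}$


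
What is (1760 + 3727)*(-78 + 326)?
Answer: 1360776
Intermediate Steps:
(1760 + 3727)*(-78 + 326) = 5487*248 = 1360776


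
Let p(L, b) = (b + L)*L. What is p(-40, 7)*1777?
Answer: 2345640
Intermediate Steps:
p(L, b) = L*(L + b) (p(L, b) = (L + b)*L = L*(L + b))
p(-40, 7)*1777 = -40*(-40 + 7)*1777 = -40*(-33)*1777 = 1320*1777 = 2345640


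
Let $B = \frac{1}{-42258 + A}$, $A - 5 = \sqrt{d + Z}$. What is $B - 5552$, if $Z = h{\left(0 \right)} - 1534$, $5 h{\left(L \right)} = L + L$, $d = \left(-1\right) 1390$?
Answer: $- \frac{9912090758269}{1785318933} - \frac{2 i \sqrt{731}}{1785318933} \approx -5552.0 - 3.0288 \cdot 10^{-8} i$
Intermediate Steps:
$d = -1390$
$h{\left(L \right)} = \frac{2 L}{5}$ ($h{\left(L \right)} = \frac{L + L}{5} = \frac{2 L}{5}$)
$Z = -1534$ ($Z = \frac{2}{5} \cdot 0 - 1534 = 0 - 1534 = -1534$)
$A = 5 + 2 i \sqrt{731}$ ($A = 5 + \sqrt{-1390 - 1534} = 5 + \sqrt{-2924} = 5 + 2 i \sqrt{731} \approx 5.0 + 54.074 i$)
$B = \frac{1}{-42253 + 2 i \sqrt{731}}$ ($B = \frac{1}{-42258 + \left(5 + 2 i \sqrt{731}\right)} = \frac{1}{-42253 + 2 i \sqrt{731}} \approx -2.3667 \cdot 10^{-5} - 3.029 \cdot 10^{-8} i$)
$B - 5552 = \left(- \frac{42253}{1785318933} - \frac{2 i \sqrt{731}}{1785318933}\right) - 5552 = - \frac{9912090758269}{1785318933} - \frac{2 i \sqrt{731}}{1785318933}$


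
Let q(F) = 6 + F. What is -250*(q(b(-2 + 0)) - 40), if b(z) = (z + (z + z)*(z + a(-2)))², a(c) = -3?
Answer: -72500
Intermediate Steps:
b(z) = (z + 2*z*(-3 + z))² (b(z) = (z + (z + z)*(z - 3))² = (z + (2*z)*(-3 + z))² = (z + 2*z*(-3 + z))²)
-250*(q(b(-2 + 0)) - 40) = -250*((6 + (-2 + 0)²*(-5 + 2*(-2 + 0))²) - 40) = -250*((6 + (-2)²*(-5 + 2*(-2))²) - 40) = -250*((6 + 4*(-5 - 4)²) - 40) = -250*((6 + 4*(-9)²) - 40) = -250*((6 + 4*81) - 40) = -250*((6 + 324) - 40) = -250*(330 - 40) = -250*290 = -72500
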